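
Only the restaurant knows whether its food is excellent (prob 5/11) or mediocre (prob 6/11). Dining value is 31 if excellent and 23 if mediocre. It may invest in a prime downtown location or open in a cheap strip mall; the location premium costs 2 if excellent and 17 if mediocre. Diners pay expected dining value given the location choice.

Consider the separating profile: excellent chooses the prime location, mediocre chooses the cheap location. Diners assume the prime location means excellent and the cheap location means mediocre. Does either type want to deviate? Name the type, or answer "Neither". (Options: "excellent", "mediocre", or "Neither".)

The prime location pays 31; the cheap location pays 23.
excellent: assigned the prime location, nets 31 − 2 = 29; deviating to the cheap location nets 23.
mediocre: assigned the cheap location, nets 23; deviating to the prime location nets 31 − 17 = 14.
Both types strictly prefer their assigned action; no profitable deviation.

Neither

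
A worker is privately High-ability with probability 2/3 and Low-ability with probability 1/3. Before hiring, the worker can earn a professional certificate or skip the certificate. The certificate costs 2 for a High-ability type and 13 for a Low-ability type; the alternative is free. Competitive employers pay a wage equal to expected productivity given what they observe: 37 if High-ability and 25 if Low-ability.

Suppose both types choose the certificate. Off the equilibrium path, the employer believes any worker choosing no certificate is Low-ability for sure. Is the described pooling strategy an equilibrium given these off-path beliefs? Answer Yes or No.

On path, the employer holds the prior and pays 2/3·37 + 1/3·25 = 33. Off path (no certificate), believing Low-ability, it pays 25.
High-ability: the certificate nets 33 − 2 = 31; no certificate nets 25. High-ability stays.
Low-ability: the certificate nets 33 − 13 = 20; no certificate nets 25. Low-ability would deviate.
A type deviates, so pooling fails.

No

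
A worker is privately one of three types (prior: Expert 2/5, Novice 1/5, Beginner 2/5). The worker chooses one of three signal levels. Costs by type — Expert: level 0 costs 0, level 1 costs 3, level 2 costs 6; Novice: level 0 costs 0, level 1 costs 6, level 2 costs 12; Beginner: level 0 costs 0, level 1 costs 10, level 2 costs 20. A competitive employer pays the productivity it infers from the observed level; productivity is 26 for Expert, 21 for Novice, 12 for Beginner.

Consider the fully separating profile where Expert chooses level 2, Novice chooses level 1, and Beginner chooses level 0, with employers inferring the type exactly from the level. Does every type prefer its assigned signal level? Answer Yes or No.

Yes

Separating wages: level 2 → 26, level 1 → 21, level 0 → 12.
Expert (assigned level 2): level 0: 12 − 0 = 12; level 1: 21 − 3 = 18; level 2: 26 − 6 = 20. Expert stays.
Novice (assigned level 1): level 0: 12 − 0 = 12; level 1: 21 − 6 = 15; level 2: 26 − 12 = 14. Novice stays.
Beginner (assigned level 0): level 0: 12 − 0 = 12; level 1: 21 − 10 = 11; level 2: 26 − 20 = 6. Beginner stays.
Every type prefers its assigned level; separation holds.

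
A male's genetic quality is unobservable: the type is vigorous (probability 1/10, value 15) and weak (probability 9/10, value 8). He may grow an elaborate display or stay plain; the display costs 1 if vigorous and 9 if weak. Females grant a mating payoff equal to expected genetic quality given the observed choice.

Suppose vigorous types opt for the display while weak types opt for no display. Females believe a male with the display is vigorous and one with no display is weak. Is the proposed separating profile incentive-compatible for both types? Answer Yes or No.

Under these beliefs, the display earns mating payoff 15 and no display earns mating payoff 8.
vigorous: the display nets 15 − 1 = 14; no display nets 8. vigorous prefers the display.
weak: the display nets 15 − 9 = 6; no display nets 8. weak prefers no display.
Neither type deviates, so the separating profile is an equilibrium.

Yes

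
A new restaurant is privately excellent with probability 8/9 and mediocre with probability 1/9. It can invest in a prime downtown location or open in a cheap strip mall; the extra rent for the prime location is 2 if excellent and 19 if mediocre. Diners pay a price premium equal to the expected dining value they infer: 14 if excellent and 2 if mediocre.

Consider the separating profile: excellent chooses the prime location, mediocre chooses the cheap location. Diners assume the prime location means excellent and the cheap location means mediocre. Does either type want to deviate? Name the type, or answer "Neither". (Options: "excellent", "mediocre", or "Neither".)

Neither

The prime location pays 14; the cheap location pays 2.
excellent: assigned the prime location, nets 14 − 2 = 12; deviating to the cheap location nets 2.
mediocre: assigned the cheap location, nets 2; deviating to the prime location nets 14 − 19 = -5.
Both types strictly prefer their assigned action; no profitable deviation.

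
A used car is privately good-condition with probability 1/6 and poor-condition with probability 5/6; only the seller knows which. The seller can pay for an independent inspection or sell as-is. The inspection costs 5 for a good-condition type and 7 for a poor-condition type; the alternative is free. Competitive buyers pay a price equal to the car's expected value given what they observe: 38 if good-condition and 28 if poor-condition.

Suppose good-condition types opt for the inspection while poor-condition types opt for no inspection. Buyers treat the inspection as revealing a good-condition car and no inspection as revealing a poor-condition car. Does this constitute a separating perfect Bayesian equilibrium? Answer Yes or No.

No

Under these beliefs, the inspection earns price 38 and no inspection earns price 28.
good-condition: the inspection nets 38 − 5 = 33; no inspection nets 28. good-condition prefers the inspection.
poor-condition: the inspection nets 38 − 7 = 31; no inspection nets 28. poor-condition would deviate to the inspection.
poor-condition has a profitable deviation, so the profile is not an equilibrium.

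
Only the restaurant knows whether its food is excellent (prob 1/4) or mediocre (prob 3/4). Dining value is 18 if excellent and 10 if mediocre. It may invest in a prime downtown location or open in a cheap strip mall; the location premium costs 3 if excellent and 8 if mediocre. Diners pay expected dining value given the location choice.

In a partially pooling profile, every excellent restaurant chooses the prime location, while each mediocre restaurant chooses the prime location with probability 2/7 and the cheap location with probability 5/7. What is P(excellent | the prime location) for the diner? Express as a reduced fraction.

P(the prime location) = (1/4)·1 + (3/4)·(2/7) = 13/28.
By Bayes' rule, P(excellent | the prime location) = (1/4) / (13/28) = 7/13.

7/13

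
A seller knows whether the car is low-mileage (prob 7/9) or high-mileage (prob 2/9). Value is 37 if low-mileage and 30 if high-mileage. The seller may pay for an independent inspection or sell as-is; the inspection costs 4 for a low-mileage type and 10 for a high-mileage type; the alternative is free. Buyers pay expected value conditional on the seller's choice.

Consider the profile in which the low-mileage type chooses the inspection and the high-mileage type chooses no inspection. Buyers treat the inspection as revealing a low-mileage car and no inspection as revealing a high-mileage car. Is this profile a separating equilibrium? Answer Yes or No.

Under these beliefs, the inspection earns price 37 and no inspection earns price 30.
low-mileage: the inspection nets 37 − 4 = 33; no inspection nets 30. low-mileage prefers the inspection.
high-mileage: the inspection nets 37 − 10 = 27; no inspection nets 30. high-mileage prefers no inspection.
Neither type deviates, so the separating profile is an equilibrium.

Yes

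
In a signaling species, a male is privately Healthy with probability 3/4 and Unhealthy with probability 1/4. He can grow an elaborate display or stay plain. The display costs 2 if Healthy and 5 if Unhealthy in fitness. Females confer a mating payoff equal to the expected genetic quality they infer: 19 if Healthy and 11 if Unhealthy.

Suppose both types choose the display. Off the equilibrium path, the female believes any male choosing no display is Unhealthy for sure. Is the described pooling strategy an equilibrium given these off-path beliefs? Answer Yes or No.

On path, the female holds the prior and pays 3/4·19 + 1/4·11 = 17. Off path (no display), believing Unhealthy, it pays 11.
Healthy: the display nets 17 − 2 = 15; no display nets 11. Healthy stays.
Unhealthy: the display nets 17 − 5 = 12; no display nets 11. Unhealthy stays.
No type deviates, so pooling is sustained.

Yes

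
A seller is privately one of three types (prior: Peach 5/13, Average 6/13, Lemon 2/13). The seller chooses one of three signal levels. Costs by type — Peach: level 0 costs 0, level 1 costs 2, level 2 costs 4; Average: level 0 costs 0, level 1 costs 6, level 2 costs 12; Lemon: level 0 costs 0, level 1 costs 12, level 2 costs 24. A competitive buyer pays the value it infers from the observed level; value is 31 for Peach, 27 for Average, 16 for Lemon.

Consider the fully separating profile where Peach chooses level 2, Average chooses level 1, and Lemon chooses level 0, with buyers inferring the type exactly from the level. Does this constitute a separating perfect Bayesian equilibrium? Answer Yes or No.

Separating prices: level 2 → 31, level 1 → 27, level 0 → 16.
Peach (assigned level 2): level 0: 16 − 0 = 16; level 1: 27 − 2 = 25; level 2: 31 − 4 = 27. Peach stays.
Average (assigned level 1): level 0: 16 − 0 = 16; level 1: 27 − 6 = 21; level 2: 31 − 12 = 19. Average stays.
Lemon (assigned level 0): level 0: 16 − 0 = 16; level 1: 27 − 12 = 15; level 2: 31 − 24 = 7. Lemon stays.
Every type prefers its assigned level; separation holds.

Yes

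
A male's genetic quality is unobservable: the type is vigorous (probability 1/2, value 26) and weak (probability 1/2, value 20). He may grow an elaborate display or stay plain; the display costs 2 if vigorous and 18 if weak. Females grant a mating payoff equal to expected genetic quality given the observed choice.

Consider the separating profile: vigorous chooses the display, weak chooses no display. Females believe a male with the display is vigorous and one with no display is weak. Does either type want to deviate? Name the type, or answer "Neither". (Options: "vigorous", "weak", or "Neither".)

The display pays 26; no display pays 20.
vigorous: assigned the display, nets 26 − 2 = 24; deviating to no display nets 20.
weak: assigned no display, nets 20; deviating to the display nets 26 − 18 = 8.
Both types strictly prefer their assigned action; no profitable deviation.

Neither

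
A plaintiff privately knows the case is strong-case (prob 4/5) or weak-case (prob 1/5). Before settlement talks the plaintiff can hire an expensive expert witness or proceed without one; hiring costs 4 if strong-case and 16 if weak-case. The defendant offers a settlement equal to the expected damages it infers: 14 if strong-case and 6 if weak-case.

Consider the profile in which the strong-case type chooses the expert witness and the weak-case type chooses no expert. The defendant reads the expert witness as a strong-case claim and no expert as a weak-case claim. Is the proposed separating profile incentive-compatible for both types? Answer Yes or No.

Under these beliefs, the expert witness earns settlement 14 and no expert earns settlement 6.
strong-case: the expert witness nets 14 − 4 = 10; no expert nets 6. strong-case prefers the expert witness.
weak-case: the expert witness nets 14 − 16 = -2; no expert nets 6. weak-case prefers no expert.
Neither type deviates, so the separating profile is an equilibrium.

Yes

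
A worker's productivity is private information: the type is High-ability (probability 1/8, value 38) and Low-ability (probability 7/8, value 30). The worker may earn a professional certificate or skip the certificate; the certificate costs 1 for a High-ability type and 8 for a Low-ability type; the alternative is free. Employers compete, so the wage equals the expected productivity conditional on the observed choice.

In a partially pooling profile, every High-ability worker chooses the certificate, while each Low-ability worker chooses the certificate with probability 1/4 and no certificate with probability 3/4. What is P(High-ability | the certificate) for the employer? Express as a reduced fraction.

4/11

P(the certificate) = (1/8)·1 + (7/8)·(1/4) = 11/32.
By Bayes' rule, P(High-ability | the certificate) = (1/8) / (11/32) = 4/11.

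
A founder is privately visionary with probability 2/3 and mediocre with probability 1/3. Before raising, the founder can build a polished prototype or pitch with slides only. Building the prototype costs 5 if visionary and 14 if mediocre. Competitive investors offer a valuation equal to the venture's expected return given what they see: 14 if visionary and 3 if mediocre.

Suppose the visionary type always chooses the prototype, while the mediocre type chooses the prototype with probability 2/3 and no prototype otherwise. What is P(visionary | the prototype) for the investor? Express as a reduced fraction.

3/4

P(the prototype) = (2/3)·1 + (1/3)·(2/3) = 8/9.
By Bayes' rule, P(visionary | the prototype) = (2/3) / (8/9) = 3/4.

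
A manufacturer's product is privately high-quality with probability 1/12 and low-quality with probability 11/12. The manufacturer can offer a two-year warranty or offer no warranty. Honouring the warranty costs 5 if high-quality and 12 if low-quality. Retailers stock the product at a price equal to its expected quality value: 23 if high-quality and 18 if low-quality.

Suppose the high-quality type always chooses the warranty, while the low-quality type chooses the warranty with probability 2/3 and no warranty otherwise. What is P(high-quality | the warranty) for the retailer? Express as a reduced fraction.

3/25

P(the warranty) = (1/12)·1 + (11/12)·(2/3) = 25/36.
By Bayes' rule, P(high-quality | the warranty) = (1/12) / (25/36) = 3/25.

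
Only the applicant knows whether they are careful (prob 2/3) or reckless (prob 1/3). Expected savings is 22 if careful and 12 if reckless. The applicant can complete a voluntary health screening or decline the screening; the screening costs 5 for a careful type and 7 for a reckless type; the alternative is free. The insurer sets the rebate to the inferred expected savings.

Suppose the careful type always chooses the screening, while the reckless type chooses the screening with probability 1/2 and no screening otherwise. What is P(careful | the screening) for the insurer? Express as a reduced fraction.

4/5

P(the screening) = (2/3)·1 + (1/3)·(1/2) = 5/6.
By Bayes' rule, P(careful | the screening) = (2/3) / (5/6) = 4/5.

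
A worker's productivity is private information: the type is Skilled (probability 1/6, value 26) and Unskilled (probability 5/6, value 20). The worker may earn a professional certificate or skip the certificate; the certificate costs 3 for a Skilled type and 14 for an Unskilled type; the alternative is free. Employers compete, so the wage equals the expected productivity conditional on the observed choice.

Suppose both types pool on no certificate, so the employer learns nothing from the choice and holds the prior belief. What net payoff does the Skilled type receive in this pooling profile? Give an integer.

21

Pooled wage = 1/6·26 + 5/6·20 = 21.
Skilled pays no cost for no certificate, so net payoff = 21.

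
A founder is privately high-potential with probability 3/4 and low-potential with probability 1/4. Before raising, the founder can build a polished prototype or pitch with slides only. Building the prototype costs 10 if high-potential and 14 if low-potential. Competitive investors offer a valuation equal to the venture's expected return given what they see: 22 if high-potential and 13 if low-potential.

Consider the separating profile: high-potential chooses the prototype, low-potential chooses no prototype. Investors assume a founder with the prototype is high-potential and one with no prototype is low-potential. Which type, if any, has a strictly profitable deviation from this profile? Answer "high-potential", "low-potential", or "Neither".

high-potential

The prototype pays 22; no prototype pays 13.
high-potential: assigned the prototype, nets 22 − 10 = 12; deviating to no prototype nets 13.
low-potential: assigned no prototype, nets 13; deviating to the prototype nets 22 − 14 = 8.
The high-potential type gains 1 by deviating.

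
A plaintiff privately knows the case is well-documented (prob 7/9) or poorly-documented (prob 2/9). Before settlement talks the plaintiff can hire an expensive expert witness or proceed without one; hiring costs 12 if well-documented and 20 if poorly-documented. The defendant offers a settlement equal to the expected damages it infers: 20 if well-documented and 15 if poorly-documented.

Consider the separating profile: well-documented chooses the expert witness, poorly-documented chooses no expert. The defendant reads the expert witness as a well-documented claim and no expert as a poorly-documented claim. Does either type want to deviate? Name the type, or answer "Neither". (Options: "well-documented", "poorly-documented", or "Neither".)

The expert witness pays 20; no expert pays 15.
well-documented: assigned the expert witness, nets 20 − 12 = 8; deviating to no expert nets 15.
poorly-documented: assigned no expert, nets 15; deviating to the expert witness nets 20 − 20 = 0.
The well-documented type gains 7 by deviating.

well-documented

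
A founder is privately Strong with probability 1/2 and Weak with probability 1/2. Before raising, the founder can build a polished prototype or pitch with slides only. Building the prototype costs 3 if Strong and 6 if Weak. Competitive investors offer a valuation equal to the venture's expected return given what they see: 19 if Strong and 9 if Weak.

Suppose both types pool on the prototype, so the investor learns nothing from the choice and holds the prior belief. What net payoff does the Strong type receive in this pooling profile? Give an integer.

11

Pooled valuation = 1/2·19 + 1/2·9 = 14.
Strong pays cost 3 for the prototype, so net payoff = 14 − 3 = 11.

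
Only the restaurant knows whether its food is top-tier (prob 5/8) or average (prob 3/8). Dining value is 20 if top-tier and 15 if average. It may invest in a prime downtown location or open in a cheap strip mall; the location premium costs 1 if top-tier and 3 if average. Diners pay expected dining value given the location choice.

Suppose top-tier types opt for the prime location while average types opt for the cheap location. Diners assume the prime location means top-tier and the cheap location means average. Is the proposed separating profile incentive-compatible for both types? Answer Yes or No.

No

Under these beliefs, the prime location earns price premium 20 and the cheap location earns price premium 15.
top-tier: the prime location nets 20 − 1 = 19; the cheap location nets 15. top-tier prefers the prime location.
average: the prime location nets 20 − 3 = 17; the cheap location nets 15. average would deviate to the prime location.
average has a profitable deviation, so the profile is not an equilibrium.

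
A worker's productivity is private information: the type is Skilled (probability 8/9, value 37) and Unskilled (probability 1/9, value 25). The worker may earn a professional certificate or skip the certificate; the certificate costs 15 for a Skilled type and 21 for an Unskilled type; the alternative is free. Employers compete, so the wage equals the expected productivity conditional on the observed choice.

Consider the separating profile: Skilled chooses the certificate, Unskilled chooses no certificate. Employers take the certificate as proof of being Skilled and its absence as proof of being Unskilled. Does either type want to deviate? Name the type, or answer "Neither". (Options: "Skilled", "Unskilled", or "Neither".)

The certificate pays 37; no certificate pays 25.
Skilled: assigned the certificate, nets 37 − 15 = 22; deviating to no certificate nets 25.
Unskilled: assigned no certificate, nets 25; deviating to the certificate nets 37 − 21 = 16.
The Skilled type gains 3 by deviating.

Skilled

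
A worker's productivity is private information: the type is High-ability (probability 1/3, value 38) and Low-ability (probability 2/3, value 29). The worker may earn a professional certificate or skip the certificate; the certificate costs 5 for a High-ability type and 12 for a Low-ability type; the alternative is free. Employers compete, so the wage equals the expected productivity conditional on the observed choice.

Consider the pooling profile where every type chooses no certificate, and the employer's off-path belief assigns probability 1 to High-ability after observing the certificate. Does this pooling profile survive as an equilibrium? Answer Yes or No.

No

On path, the employer holds the prior and pays 1/3·38 + 2/3·29 = 32. Off path (the certificate), believing High-ability, it pays 38.
High-ability: no certificate nets 32; the certificate nets 38 − 5 = 33. High-ability would deviate.
Low-ability: no certificate nets 32; the certificate nets 38 − 12 = 26. Low-ability stays.
A type deviates, so pooling fails.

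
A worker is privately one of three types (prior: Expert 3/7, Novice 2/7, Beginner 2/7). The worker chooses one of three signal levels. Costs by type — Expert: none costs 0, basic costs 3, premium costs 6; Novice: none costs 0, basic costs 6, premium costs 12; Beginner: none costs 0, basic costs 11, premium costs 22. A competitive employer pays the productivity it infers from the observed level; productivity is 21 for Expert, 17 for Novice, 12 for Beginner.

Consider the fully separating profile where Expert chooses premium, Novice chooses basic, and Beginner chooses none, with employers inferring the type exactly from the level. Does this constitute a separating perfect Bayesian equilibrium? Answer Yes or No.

No

Separating wages: premium → 21, basic → 17, none → 12.
Expert (assigned premium): none: 12 − 0 = 12; basic: 17 − 3 = 14; premium: 21 − 6 = 15. Expert stays.
Novice (assigned basic): none: 12 − 0 = 12; basic: 17 − 6 = 11; premium: 21 − 12 = 9. Novice prefers none.
Beginner (assigned none): none: 12 − 0 = 12; basic: 17 − 11 = 6; premium: 21 − 22 = -1. Beginner stays.
At least one type deviates; the separating profile fails.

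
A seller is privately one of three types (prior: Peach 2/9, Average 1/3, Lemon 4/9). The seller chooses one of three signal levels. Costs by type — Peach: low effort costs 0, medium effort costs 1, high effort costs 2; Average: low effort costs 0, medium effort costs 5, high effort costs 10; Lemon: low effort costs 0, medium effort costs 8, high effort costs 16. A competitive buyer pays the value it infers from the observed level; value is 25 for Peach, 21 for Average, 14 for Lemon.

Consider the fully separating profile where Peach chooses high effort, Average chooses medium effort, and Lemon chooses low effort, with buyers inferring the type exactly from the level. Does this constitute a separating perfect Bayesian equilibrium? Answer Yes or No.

Separating prices: high effort → 25, medium effort → 21, low effort → 14.
Peach (assigned high effort): low effort: 14 − 0 = 14; medium effort: 21 − 1 = 20; high effort: 25 − 2 = 23. Peach stays.
Average (assigned medium effort): low effort: 14 − 0 = 14; medium effort: 21 − 5 = 16; high effort: 25 − 10 = 15. Average stays.
Lemon (assigned low effort): low effort: 14 − 0 = 14; medium effort: 21 − 8 = 13; high effort: 25 − 16 = 9. Lemon stays.
Every type prefers its assigned level; separation holds.

Yes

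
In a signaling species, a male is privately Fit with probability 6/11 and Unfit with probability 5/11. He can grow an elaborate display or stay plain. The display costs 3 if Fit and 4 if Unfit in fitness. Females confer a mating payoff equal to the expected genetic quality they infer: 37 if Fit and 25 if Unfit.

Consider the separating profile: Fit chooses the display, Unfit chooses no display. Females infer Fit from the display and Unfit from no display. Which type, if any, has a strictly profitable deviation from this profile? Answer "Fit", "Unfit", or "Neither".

The display pays 37; no display pays 25.
Fit: assigned the display, nets 37 − 3 = 34; deviating to no display nets 25.
Unfit: assigned no display, nets 25; deviating to the display nets 37 − 4 = 33.
The Unfit type gains 8 by deviating.

Unfit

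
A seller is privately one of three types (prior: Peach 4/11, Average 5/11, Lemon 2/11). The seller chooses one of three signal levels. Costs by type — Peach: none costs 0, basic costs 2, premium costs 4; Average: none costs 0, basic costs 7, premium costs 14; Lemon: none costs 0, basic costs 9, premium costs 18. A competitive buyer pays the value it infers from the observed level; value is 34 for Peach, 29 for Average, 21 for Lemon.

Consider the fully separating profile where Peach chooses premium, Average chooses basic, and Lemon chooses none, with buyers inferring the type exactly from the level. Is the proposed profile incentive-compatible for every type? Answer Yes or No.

Yes

Separating prices: premium → 34, basic → 29, none → 21.
Peach (assigned premium): none: 21 − 0 = 21; basic: 29 − 2 = 27; premium: 34 − 4 = 30. Peach stays.
Average (assigned basic): none: 21 − 0 = 21; basic: 29 − 7 = 22; premium: 34 − 14 = 20. Average stays.
Lemon (assigned none): none: 21 − 0 = 21; basic: 29 − 9 = 20; premium: 34 − 18 = 16. Lemon stays.
Every type prefers its assigned level; separation holds.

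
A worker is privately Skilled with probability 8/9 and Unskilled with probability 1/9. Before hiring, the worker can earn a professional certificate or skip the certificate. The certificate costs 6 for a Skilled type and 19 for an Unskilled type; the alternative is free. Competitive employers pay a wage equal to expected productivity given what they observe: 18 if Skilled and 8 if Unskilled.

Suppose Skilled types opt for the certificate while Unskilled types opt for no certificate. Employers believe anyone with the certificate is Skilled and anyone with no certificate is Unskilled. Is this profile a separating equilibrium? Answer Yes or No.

Under these beliefs, the certificate earns wage 18 and no certificate earns wage 8.
Skilled: the certificate nets 18 − 6 = 12; no certificate nets 8. Skilled prefers the certificate.
Unskilled: the certificate nets 18 − 19 = -1; no certificate nets 8. Unskilled prefers no certificate.
Neither type deviates, so the separating profile is an equilibrium.

Yes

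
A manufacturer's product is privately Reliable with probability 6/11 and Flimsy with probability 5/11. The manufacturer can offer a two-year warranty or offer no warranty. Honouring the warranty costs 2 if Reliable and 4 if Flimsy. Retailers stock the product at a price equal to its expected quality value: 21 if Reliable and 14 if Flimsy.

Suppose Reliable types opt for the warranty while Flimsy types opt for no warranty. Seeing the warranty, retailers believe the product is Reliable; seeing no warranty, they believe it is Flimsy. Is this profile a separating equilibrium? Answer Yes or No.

Under these beliefs, the warranty earns price 21 and no warranty earns price 14.
Reliable: the warranty nets 21 − 2 = 19; no warranty nets 14. Reliable prefers the warranty.
Flimsy: the warranty nets 21 − 4 = 17; no warranty nets 14. Flimsy would deviate to the warranty.
Flimsy has a profitable deviation, so the profile is not an equilibrium.

No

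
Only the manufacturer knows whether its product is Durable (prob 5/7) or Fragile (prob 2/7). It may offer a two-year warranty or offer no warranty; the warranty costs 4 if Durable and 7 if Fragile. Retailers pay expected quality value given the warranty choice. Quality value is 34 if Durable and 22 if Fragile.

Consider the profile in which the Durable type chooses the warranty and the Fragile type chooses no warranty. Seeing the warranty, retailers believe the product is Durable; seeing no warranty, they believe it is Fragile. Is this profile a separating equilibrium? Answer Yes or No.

No

Under these beliefs, the warranty earns price 34 and no warranty earns price 22.
Durable: the warranty nets 34 − 4 = 30; no warranty nets 22. Durable prefers the warranty.
Fragile: the warranty nets 34 − 7 = 27; no warranty nets 22. Fragile would deviate to the warranty.
Fragile has a profitable deviation, so the profile is not an equilibrium.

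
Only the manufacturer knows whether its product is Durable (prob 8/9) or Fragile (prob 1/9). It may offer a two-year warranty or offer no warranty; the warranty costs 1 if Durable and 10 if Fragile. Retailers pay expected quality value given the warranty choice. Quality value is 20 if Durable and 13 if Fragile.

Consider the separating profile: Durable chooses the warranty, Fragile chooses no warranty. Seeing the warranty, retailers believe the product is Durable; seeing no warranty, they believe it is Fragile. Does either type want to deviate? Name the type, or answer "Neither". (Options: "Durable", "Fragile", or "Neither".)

The warranty pays 20; no warranty pays 13.
Durable: assigned the warranty, nets 20 − 1 = 19; deviating to no warranty nets 13.
Fragile: assigned no warranty, nets 13; deviating to the warranty nets 20 − 10 = 10.
Both types strictly prefer their assigned action; no profitable deviation.

Neither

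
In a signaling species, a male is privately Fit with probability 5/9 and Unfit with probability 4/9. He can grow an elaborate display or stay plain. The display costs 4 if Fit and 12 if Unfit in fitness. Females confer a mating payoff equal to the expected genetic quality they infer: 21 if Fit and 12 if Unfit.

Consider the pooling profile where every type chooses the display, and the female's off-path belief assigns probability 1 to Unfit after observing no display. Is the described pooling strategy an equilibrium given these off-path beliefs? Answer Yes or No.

On path, the female holds the prior and pays 5/9·21 + 4/9·12 = 17. Off path (no display), believing Unfit, it pays 12.
Fit: the display nets 17 − 4 = 13; no display nets 12. Fit stays.
Unfit: the display nets 17 − 12 = 5; no display nets 12. Unfit would deviate.
A type deviates, so pooling fails.

No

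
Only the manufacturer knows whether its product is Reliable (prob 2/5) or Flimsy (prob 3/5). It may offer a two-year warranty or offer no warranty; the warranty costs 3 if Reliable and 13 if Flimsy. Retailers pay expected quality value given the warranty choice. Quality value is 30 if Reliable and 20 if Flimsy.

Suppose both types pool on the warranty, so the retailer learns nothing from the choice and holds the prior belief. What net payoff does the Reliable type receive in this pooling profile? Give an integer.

21

Pooled price = 2/5·30 + 3/5·20 = 24.
Reliable pays cost 3 for the warranty, so net payoff = 24 − 3 = 21.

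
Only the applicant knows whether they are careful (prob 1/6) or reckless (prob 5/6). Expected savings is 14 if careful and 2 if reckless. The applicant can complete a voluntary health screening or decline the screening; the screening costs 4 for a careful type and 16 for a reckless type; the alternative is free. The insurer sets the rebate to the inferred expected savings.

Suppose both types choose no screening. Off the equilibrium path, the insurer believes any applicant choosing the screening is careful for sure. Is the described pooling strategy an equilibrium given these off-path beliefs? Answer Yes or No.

No

On path, the insurer holds the prior and pays 1/6·14 + 5/6·2 = 4. Off path (the screening), believing careful, it pays 14.
careful: no screening nets 4; the screening nets 14 − 4 = 10. careful would deviate.
reckless: no screening nets 4; the screening nets 14 − 16 = -2. reckless stays.
A type deviates, so pooling fails.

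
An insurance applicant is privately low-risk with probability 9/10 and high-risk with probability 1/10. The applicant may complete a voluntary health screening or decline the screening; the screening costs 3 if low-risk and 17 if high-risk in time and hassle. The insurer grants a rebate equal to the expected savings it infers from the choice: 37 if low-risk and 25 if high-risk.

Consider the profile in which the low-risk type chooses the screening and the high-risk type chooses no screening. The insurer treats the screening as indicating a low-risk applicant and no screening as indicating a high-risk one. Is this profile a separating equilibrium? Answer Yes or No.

Under these beliefs, the screening earns rebate 37 and no screening earns rebate 25.
low-risk: the screening nets 37 − 3 = 34; no screening nets 25. low-risk prefers the screening.
high-risk: the screening nets 37 − 17 = 20; no screening nets 25. high-risk prefers no screening.
Neither type deviates, so the separating profile is an equilibrium.

Yes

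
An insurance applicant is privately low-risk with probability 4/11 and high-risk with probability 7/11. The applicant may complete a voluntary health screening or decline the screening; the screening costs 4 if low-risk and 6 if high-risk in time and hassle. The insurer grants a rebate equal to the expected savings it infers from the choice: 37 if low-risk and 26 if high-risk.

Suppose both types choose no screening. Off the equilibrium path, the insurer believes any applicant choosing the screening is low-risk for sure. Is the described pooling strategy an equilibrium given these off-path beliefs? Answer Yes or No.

No

On path, the insurer holds the prior and pays 4/11·37 + 7/11·26 = 30. Off path (the screening), believing low-risk, it pays 37.
low-risk: no screening nets 30; the screening nets 37 − 4 = 33. low-risk would deviate.
high-risk: no screening nets 30; the screening nets 37 − 6 = 31. high-risk would deviate.
A type deviates, so pooling fails.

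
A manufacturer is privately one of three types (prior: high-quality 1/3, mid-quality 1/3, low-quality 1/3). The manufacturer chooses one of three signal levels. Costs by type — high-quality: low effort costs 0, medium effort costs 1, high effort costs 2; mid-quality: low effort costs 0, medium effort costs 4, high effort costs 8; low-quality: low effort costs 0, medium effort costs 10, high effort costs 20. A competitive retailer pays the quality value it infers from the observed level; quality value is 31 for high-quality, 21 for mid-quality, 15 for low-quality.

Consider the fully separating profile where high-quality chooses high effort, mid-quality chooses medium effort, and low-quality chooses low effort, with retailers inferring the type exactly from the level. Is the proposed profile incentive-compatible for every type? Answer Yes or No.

Separating prices: high effort → 31, medium effort → 21, low effort → 15.
high-quality (assigned high effort): low effort: 15 − 0 = 15; medium effort: 21 − 1 = 20; high effort: 31 − 2 = 29. high-quality stays.
mid-quality (assigned medium effort): low effort: 15 − 0 = 15; medium effort: 21 − 4 = 17; high effort: 31 − 8 = 23. mid-quality prefers high effort.
low-quality (assigned low effort): low effort: 15 − 0 = 15; medium effort: 21 − 10 = 11; high effort: 31 − 20 = 11. low-quality stays.
At least one type deviates; the separating profile fails.

No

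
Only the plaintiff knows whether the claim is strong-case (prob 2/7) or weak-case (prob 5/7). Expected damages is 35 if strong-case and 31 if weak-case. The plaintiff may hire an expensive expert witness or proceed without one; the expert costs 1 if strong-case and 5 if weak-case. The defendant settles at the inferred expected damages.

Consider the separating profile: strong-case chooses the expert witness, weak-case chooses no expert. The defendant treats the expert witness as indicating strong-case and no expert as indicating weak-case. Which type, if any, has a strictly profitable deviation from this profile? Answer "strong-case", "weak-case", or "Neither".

Neither

The expert witness pays 35; no expert pays 31.
strong-case: assigned the expert witness, nets 35 − 1 = 34; deviating to no expert nets 31.
weak-case: assigned no expert, nets 31; deviating to the expert witness nets 35 − 5 = 30.
Both types strictly prefer their assigned action; no profitable deviation.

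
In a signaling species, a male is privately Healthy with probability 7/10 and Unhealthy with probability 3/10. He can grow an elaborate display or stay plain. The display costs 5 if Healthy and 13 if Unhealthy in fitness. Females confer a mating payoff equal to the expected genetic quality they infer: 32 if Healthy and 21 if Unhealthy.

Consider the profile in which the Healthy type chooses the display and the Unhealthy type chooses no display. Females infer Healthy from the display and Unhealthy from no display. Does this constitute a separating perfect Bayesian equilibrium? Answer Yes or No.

Under these beliefs, the display earns mating payoff 32 and no display earns mating payoff 21.
Healthy: the display nets 32 − 5 = 27; no display nets 21. Healthy prefers the display.
Unhealthy: the display nets 32 − 13 = 19; no display nets 21. Unhealthy prefers no display.
Neither type deviates, so the separating profile is an equilibrium.

Yes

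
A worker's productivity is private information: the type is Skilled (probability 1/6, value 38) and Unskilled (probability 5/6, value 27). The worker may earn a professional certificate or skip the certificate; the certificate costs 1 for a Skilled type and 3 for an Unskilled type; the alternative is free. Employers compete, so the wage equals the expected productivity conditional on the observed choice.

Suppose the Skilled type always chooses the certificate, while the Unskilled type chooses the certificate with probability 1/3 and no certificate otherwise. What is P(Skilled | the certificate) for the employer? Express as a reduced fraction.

P(the certificate) = (1/6)·1 + (5/6)·(1/3) = 4/9.
By Bayes' rule, P(Skilled | the certificate) = (1/6) / (4/9) = 3/8.

3/8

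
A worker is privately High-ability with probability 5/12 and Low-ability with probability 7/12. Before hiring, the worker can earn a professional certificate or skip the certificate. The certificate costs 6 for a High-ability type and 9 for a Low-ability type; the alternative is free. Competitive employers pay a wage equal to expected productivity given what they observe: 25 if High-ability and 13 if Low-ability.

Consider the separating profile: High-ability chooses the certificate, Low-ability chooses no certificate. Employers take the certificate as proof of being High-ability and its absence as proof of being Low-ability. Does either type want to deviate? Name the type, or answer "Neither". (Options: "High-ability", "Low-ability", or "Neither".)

Low-ability

The certificate pays 25; no certificate pays 13.
High-ability: assigned the certificate, nets 25 − 6 = 19; deviating to no certificate nets 13.
Low-ability: assigned no certificate, nets 13; deviating to the certificate nets 25 − 9 = 16.
The Low-ability type gains 3 by deviating.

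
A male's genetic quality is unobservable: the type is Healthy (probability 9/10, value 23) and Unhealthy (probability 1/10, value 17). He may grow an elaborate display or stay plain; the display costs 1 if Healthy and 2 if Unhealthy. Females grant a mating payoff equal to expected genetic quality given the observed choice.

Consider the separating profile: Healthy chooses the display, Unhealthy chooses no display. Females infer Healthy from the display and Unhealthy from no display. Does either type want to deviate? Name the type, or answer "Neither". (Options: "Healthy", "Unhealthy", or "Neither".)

Unhealthy

The display pays 23; no display pays 17.
Healthy: assigned the display, nets 23 − 1 = 22; deviating to no display nets 17.
Unhealthy: assigned no display, nets 17; deviating to the display nets 23 − 2 = 21.
The Unhealthy type gains 4 by deviating.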